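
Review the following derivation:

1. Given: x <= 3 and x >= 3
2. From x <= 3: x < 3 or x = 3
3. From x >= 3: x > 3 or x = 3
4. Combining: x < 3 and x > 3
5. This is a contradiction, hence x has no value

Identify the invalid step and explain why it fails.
Step 4: Combining: x < 3 and x > 3

Step 4 incorrectly combines the conditions. From x <= 3 and x >= 3, the intersection is x = 3. The error treats the 'or' cases as 'and' requirements. The correct conclusion is that x = 3 is the unique solution, not that no solution exists.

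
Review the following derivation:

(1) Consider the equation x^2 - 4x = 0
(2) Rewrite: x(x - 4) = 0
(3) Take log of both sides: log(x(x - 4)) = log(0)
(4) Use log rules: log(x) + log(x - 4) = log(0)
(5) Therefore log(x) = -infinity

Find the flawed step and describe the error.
Step 3: Take log of both sides: log(x(x - 4)) = log(0)

Step 3 takes the logarithm of both sides, resulting in log(0) on the right side. The logarithm is only defined for positive numbers; log(0) is undefined (approaches negative infinity). This operation is invalid.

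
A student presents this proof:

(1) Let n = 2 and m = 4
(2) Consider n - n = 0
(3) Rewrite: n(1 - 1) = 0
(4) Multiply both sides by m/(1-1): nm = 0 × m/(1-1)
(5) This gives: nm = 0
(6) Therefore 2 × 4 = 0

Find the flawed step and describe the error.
Step 4: Multiply both sides by m/(1-1): nm = 0 × m/(1-1)

Step 4 multiplies both sides by m/(1-1). However, 1-1 = 0, so this is multiplication by m/0, which is undefined. We cannot multiply by an undefined expression.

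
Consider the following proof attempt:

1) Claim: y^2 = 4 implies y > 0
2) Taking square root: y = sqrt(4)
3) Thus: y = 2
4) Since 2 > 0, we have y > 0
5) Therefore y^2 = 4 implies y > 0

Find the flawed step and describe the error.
Step 2: Taking square root: y = sqrt(4)

Step 2 takes the square root and assumes the positive root only. The equation y^2 = 4 actually has two solutions: y = 2 and y = -2. The proof silently assumes y > 0 without justification, then uses this assumption to conclude y > 0, which is circular. The counterexample y = -2 shows the claim is false.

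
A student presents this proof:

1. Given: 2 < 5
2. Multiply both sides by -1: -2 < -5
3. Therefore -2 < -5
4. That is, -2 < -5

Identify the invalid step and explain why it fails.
Step 2: Multiply both sides by -1: -2 < -5

Step 2 multiplies both sides by -1 but fails to reverse the inequality sign. When multiplying (or dividing) an inequality by a negative number, the direction must be reversed. Since 2 < 5, we should get -2 > -5, i.e., -2 > -5.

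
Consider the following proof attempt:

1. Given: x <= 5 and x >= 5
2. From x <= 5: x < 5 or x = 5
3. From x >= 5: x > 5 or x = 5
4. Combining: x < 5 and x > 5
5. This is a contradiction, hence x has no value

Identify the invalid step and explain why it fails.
Step 4: Combining: x < 5 and x > 5

Step 4 incorrectly combines the conditions. From x <= 5 and x >= 5, the intersection is x = 5. The error treats the 'or' cases as 'and' requirements. The correct conclusion is that x = 5 is the unique solution, not that no solution exists.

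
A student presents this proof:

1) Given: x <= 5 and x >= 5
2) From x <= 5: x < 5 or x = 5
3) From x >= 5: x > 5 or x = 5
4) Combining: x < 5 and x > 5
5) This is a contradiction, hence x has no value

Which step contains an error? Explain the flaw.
Step 4: Combining: x < 5 and x > 5

Step 4 incorrectly combines the conditions. From x <= 5 and x >= 5, the intersection is x = 5. The error treats the 'or' cases as 'and' requirements. The correct conclusion is that x = 5 is the unique solution, not that no solution exists.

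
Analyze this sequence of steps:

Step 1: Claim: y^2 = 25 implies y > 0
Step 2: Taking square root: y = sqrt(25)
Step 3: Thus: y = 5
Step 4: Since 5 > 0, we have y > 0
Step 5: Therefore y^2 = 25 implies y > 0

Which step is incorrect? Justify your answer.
Step 2: Taking square root: y = sqrt(25)

Step 2 takes the square root and assumes the positive root only. The equation y^2 = 25 actually has two solutions: y = 5 and y = -5. The proof silently assumes y > 0 without justification, then uses this assumption to conclude y > 0, which is circular. The counterexample y = -5 shows the claim is false.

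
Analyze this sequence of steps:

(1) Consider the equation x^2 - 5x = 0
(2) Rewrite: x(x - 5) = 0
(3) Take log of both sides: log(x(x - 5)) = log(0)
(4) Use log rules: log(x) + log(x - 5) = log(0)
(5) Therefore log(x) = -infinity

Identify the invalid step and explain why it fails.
Step 3: Take log of both sides: log(x(x - 5)) = log(0)

Step 3 takes the logarithm of both sides, resulting in log(0) on the right side. The logarithm is only defined for positive numbers; log(0) is undefined (approaches negative infinity). This operation is invalid.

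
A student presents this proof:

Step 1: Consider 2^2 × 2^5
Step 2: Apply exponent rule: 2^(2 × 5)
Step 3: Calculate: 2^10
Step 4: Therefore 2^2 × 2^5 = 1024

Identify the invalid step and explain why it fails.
Step 2: Apply exponent rule: 2^(2 × 5)

Step 2 incorrectly states that a^b × a^c = a^(b×c). The correct rule is a^b × a^c = a^(b+c). The actual value is 2^2 × 2^5 = 2^7 = 128, not 2^10 = 1024.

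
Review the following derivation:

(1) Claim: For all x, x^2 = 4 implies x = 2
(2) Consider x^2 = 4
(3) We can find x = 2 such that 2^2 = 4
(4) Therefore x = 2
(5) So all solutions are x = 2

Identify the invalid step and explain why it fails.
Step 4: Therefore x = 2

Step 4 incorrectly concludes that x = 2 is the only solution. The proof shows that x = 2 is A solution (existence), but does not show it is the ONLY solution (uniqueness). In fact, x = -2 is also a solution since (-2)^2 = 4. Finding one solution doesn't prove there are no others.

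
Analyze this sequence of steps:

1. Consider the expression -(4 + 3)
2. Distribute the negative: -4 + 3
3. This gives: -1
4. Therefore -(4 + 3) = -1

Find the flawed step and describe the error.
Step 2: Distribute the negative: -4 + 3

Step 2 incorrectly distributes the negative sign. The correct distribution is -(4 + 3) = -4 - 3 = -7. The negative must be applied to both terms, not just the first. The error treats -(4 + 3) as -4 + 3, which equals -1 instead of -7.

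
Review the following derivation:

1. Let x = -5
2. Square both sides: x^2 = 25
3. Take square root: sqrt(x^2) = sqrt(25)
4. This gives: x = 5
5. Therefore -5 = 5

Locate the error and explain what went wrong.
Step 4: This gives: x = 5

Step 4 incorrectly states that sqrt(x^2) = x. The correct identity is sqrt(x^2) = |x|. Since x = -5 < 0, we have sqrt(x^2) = |-5| = 5, not x = -5.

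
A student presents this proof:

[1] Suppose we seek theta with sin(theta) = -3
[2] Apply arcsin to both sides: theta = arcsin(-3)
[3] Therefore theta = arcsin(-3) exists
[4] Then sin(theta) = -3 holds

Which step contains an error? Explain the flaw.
Step 2: Apply arcsin to both sides: theta = arcsin(-3)

Step 2 applies arcsin to -3. However, arcsin(x) is only defined for x in [-1, 1] because sin(theta) can only produce values in that range. Since |-3| > 1, arcsin(-3) is undefined. There is no angle whose sine equals -3.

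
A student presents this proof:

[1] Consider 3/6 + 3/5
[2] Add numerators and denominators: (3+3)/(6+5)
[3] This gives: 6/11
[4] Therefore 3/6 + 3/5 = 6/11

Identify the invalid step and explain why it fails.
Step 2: Add numerators and denominators: (3+3)/(6+5)

Step 2 incorrectly adds fractions by separately adding numerators and denominators. This is wrong. The correct method requires a common denominator: 3/6 + 3/5 = (3×5 + 3×6)/(6×5) = 33/30 = 11/10. The method used gives 6/11, which is different.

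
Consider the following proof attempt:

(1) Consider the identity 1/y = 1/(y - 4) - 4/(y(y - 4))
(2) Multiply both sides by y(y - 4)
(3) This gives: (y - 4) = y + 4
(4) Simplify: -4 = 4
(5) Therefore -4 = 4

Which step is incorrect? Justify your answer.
Step 3: This gives: (y - 4) = y + 4

Step 3 makes a sign error when clearing denominators. Multiplying -4/(y(y - 4)) by y(y - 4) gives -4, not +4. The correct result is (y - 4) = y - 4, which is trivially true, not (y - 4) = y + 4. (Step 1 is a valid identity: 1/(y - 4) - 4/(y(y - 4)) = (y - 4)/(y(y - 4)) = 1/y.)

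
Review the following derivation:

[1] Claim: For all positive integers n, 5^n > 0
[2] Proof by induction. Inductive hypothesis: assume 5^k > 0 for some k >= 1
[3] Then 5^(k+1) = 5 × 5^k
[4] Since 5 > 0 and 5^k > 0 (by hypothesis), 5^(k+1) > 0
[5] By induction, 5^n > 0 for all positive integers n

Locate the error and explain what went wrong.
Step 5: By induction, 5^n > 0 for all positive integers n

Step 5 concludes the proof by induction, but no base case was ever established. A valid induction proof requires: (1) a base case proving 5^1 > 0, and (2) an inductive step showing IF 5^k > 0 THEN 5^(k+1) > 0. Steps 2-4 correctly establish the inductive step, but without the base case the conclusion in step 5 does not follow.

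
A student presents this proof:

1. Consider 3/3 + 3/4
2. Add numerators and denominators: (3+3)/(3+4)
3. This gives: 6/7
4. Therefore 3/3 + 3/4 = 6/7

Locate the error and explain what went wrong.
Step 2: Add numerators and denominators: (3+3)/(3+4)

Step 2 incorrectly adds fractions by separately adding numerators and denominators. This is wrong. The correct method requires a common denominator: 3/3 + 3/4 = (3×4 + 3×3)/(3×4) = 21/12 = 7/4. The method used gives 6/7, which is different.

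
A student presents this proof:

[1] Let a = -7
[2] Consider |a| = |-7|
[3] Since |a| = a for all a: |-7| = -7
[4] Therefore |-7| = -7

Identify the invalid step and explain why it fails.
Step 3: Since |a| = a for all a: |-7| = -7

Step 3 incorrectly states that |a| = a for all a. The correct definition is |a| = a when a >= 0, and |a| = -a when a < 0. Since -7 < 0, we have |-7| = -(-7) = 7, not -7.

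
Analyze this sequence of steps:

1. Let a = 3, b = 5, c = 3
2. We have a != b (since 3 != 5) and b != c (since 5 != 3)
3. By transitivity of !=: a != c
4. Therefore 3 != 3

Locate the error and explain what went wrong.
Step 3: By transitivity of !=: a != c

Step 3 incorrectly applies transitivity to the '!=' relation. Transitivity states: if a R b and b R c, then a R c. However, '!=' is not transitive. Counterexample: 3 != 5 and 5 != 3, but 3 = 3 (both equal 3). Transitivity holds for relations like <, <=, =, but not for !=.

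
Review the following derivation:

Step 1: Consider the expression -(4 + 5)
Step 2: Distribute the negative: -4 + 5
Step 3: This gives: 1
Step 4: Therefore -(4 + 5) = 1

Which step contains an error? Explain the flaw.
Step 2: Distribute the negative: -4 + 5

Step 2 incorrectly distributes the negative sign. The correct distribution is -(4 + 5) = -4 - 5 = -9. The negative must be applied to both terms, not just the first. The error treats -(4 + 5) as -4 + 5, which equals 1 instead of -9.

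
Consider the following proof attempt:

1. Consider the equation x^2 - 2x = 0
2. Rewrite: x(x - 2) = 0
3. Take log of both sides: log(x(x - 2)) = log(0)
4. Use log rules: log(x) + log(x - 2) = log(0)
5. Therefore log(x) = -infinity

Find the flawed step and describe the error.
Step 3: Take log of both sides: log(x(x - 2)) = log(0)

Step 3 takes the logarithm of both sides, resulting in log(0) on the right side. The logarithm is only defined for positive numbers; log(0) is undefined (approaches negative infinity). This operation is invalid.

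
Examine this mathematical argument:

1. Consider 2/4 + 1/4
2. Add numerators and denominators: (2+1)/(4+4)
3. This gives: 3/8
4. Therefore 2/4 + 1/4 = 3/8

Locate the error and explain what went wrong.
Step 2: Add numerators and denominators: (2+1)/(4+4)

Step 2 incorrectly adds fractions by separately adding numerators and denominators. This is wrong. The correct method requires a common denominator: 2/4 + 1/4 = (2×4 + 1×4)/(4×4) = 12/16 = 3/4. The method used gives 3/8, which is different.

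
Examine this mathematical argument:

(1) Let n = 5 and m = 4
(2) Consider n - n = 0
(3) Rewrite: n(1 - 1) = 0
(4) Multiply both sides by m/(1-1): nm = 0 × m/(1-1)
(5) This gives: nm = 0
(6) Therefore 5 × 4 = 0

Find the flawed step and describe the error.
Step 4: Multiply both sides by m/(1-1): nm = 0 × m/(1-1)

Step 4 multiplies both sides by m/(1-1). However, 1-1 = 0, so this is multiplication by m/0, which is undefined. We cannot multiply by an undefined expression.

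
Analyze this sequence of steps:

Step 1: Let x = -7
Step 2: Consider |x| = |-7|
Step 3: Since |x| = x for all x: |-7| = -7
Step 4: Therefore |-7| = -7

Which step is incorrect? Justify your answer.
Step 3: Since |x| = x for all x: |-7| = -7

Step 3 incorrectly states that |x| = x for all x. The correct definition is |x| = x when x >= 0, and |x| = -x when x < 0. Since -7 < 0, we have |-7| = -(-7) = 7, not -7.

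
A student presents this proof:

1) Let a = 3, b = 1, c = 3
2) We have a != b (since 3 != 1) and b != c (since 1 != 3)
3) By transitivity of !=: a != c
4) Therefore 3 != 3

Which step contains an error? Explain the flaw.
Step 3: By transitivity of !=: a != c

Step 3 incorrectly applies transitivity to the '!=' relation. Transitivity states: if a R b and b R c, then a R c. However, '!=' is not transitive. Counterexample: 3 != 1 and 1 != 3, but 3 = 3 (both equal 3). Transitivity holds for relations like <, <=, =, but not for !=.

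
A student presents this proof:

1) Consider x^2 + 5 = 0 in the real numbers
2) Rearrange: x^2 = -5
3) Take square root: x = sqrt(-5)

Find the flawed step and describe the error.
Step 3: Take square root: x = sqrt(-5)

Step 3 takes the square root of -5, which is negative. In the real number system, the square root of a negative number is undefined. The equation x^2 + 5 = 0 has no real solutions. Square roots of negative numbers only exist in the complex numbers.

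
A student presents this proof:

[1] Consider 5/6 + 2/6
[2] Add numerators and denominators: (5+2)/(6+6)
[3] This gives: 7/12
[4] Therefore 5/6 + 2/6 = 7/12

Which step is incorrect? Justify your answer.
Step 2: Add numerators and denominators: (5+2)/(6+6)

Step 2 incorrectly adds fractions by separately adding numerators and denominators. This is wrong. The correct method requires a common denominator: 5/6 + 2/6 = (5×6 + 2×6)/(6×6) = 42/36 = 7/6. The method used gives 7/12, which is different.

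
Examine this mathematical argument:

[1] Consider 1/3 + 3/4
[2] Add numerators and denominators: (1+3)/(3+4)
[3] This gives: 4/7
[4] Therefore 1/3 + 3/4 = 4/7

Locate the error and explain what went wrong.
Step 2: Add numerators and denominators: (1+3)/(3+4)

Step 2 incorrectly adds fractions by separately adding numerators and denominators. This is wrong. The correct method requires a common denominator: 1/3 + 3/4 = (1×4 + 3×3)/(3×4) = 13/12 = 13/12. The method used gives 4/7, which is different.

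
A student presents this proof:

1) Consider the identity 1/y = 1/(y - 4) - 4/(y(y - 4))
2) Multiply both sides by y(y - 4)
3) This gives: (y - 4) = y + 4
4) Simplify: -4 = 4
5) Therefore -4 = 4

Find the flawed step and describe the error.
Step 3: This gives: (y - 4) = y + 4

Step 3 makes a sign error when clearing denominators. Multiplying -4/(y(y - 4)) by y(y - 4) gives -4, not +4. The correct result is (y - 4) = y - 4, which is trivially true, not (y - 4) = y + 4. (Step 1 is a valid identity: 1/(y - 4) - 4/(y(y - 4)) = (y - 4)/(y(y - 4)) = 1/y.)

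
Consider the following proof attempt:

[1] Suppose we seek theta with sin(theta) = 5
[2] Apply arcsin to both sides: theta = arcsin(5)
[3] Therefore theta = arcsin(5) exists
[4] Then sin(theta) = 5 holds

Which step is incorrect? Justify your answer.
Step 2: Apply arcsin to both sides: theta = arcsin(5)

Step 2 applies arcsin to 5. However, arcsin(x) is only defined for x in [-1, 1] because sin(theta) can only produce values in that range. Since |5| > 1, arcsin(5) is undefined. There is no angle whose sine equals 5.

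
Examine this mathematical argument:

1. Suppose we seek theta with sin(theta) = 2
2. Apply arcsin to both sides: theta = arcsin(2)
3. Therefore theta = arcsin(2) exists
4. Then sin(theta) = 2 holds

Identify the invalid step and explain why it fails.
Step 2: Apply arcsin to both sides: theta = arcsin(2)

Step 2 applies arcsin to 2. However, arcsin(x) is only defined for x in [-1, 1] because sin(theta) can only produce values in that range. Since |2| > 1, arcsin(2) is undefined. There is no angle whose sine equals 2.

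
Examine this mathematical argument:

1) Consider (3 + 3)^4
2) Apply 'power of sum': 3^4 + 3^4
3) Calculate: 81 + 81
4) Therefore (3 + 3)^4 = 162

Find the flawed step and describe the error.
Step 2: Apply 'power of sum': 3^4 + 3^4

Step 2 incorrectly applies a non-existent rule '(a+b)^n = a^n + b^n'. This is false in general. The correct expansion uses the binomial theorem. The actual value is (3 + 3)^4 = 6^4 = 1296, not 162.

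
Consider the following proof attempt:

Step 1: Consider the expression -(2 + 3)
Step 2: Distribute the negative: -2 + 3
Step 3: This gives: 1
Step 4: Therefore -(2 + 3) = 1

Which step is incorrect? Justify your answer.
Step 2: Distribute the negative: -2 + 3

Step 2 incorrectly distributes the negative sign. The correct distribution is -(2 + 3) = -2 - 3 = -5. The negative must be applied to both terms, not just the first. The error treats -(2 + 3) as -2 + 3, which equals 1 instead of -5.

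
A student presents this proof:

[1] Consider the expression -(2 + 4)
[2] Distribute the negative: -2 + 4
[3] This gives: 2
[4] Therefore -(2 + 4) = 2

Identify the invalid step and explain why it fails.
Step 2: Distribute the negative: -2 + 4

Step 2 incorrectly distributes the negative sign. The correct distribution is -(2 + 4) = -2 - 4 = -6. The negative must be applied to both terms, not just the first. The error treats -(2 + 4) as -2 + 4, which equals 2 instead of -6.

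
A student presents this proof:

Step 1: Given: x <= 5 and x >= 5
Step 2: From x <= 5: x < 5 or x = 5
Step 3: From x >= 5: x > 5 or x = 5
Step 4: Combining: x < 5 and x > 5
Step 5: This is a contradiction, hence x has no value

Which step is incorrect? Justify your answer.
Step 4: Combining: x < 5 and x > 5

Step 4 incorrectly combines the conditions. From x <= 5 and x >= 5, the intersection is x = 5. The error treats the 'or' cases as 'and' requirements. The correct conclusion is that x = 5 is the unique solution, not that no solution exists.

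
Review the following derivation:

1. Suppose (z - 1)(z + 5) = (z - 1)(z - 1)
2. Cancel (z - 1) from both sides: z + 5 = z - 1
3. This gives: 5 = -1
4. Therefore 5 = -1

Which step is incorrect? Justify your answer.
Step 2: Cancel (z - 1) from both sides: z + 5 = z - 1

Step 2 cancels (z - 1) from both sides. This is only valid if (z - 1) ≠ 0, i.e., z ≠ 1. When z = 1, both sides equal zero regardless of the other factors. The correct approach requires considering z = 1 as a separate case.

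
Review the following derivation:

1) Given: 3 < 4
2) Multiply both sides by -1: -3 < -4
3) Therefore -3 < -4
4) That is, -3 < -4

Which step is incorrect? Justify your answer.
Step 2: Multiply both sides by -1: -3 < -4

Step 2 multiplies both sides by -1 but fails to reverse the inequality sign. When multiplying (or dividing) an inequality by a negative number, the direction must be reversed. Since 3 < 4, we should get -3 > -4, i.e., -3 > -4.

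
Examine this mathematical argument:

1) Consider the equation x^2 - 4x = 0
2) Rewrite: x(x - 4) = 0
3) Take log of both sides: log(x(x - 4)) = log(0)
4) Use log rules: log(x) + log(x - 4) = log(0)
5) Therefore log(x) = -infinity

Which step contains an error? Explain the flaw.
Step 3: Take log of both sides: log(x(x - 4)) = log(0)

Step 3 takes the logarithm of both sides, resulting in log(0) on the right side. The logarithm is only defined for positive numbers; log(0) is undefined (approaches negative infinity). This operation is invalid.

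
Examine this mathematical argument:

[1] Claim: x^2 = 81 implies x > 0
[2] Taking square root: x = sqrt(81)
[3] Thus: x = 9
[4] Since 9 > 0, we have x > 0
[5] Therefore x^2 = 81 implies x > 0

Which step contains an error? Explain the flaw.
Step 2: Taking square root: x = sqrt(81)

Step 2 takes the square root and assumes the positive root only. The equation x^2 = 81 actually has two solutions: x = 9 and x = -9. The proof silently assumes x > 0 without justification, then uses this assumption to conclude x > 0, which is circular. The counterexample x = -9 shows the claim is false.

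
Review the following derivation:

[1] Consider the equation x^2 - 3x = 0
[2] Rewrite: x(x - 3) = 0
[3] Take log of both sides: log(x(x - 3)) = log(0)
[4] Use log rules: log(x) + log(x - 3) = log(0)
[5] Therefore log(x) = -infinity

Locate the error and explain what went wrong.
Step 3: Take log of both sides: log(x(x - 3)) = log(0)

Step 3 takes the logarithm of both sides, resulting in log(0) on the right side. The logarithm is only defined for positive numbers; log(0) is undefined (approaches negative infinity). This operation is invalid.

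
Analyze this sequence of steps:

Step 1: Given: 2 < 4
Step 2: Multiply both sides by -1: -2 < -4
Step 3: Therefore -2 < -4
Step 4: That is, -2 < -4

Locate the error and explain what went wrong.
Step 2: Multiply both sides by -1: -2 < -4

Step 2 multiplies both sides by -1 but fails to reverse the inequality sign. When multiplying (or dividing) an inequality by a negative number, the direction must be reversed. Since 2 < 4, we should get -2 > -4, i.e., -2 > -4.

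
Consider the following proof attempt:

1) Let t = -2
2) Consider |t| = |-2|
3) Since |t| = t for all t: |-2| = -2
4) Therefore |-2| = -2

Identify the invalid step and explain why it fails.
Step 3: Since |t| = t for all t: |-2| = -2

Step 3 incorrectly states that |t| = t for all t. The correct definition is |t| = t when t >= 0, and |t| = -t when t < 0. Since -2 < 0, we have |-2| = -(-2) = 2, not -2.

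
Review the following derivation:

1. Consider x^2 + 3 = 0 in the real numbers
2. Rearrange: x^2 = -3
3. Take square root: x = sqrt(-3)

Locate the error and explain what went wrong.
Step 3: Take square root: x = sqrt(-3)

Step 3 takes the square root of -3, which is negative. In the real number system, the square root of a negative number is undefined. The equation x^2 + 3 = 0 has no real solutions. Square roots of negative numbers only exist in the complex numbers.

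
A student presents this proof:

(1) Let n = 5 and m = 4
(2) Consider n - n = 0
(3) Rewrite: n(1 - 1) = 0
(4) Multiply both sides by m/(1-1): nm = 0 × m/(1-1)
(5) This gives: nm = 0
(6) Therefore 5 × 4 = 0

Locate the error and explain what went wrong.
Step 4: Multiply both sides by m/(1-1): nm = 0 × m/(1-1)

Step 4 multiplies both sides by m/(1-1). However, 1-1 = 0, so this is multiplication by m/0, which is undefined. We cannot multiply by an undefined expression.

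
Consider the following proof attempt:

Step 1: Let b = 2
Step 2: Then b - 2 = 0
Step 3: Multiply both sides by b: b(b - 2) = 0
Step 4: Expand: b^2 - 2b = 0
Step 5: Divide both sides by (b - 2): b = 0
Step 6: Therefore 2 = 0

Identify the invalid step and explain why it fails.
Step 5: Divide both sides by (b - 2): b = 0

Step 5 divides both sides by (b - 2). However, since b = 2, we have (b - 2) = 0. Division by zero is undefined, making this step invalid.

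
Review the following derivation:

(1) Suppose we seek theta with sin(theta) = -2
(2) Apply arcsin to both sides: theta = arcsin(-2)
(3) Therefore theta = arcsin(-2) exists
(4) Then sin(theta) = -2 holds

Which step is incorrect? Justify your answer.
Step 2: Apply arcsin to both sides: theta = arcsin(-2)

Step 2 applies arcsin to -2. However, arcsin(x) is only defined for x in [-1, 1] because sin(theta) can only produce values in that range. Since |-2| > 1, arcsin(-2) is undefined. There is no angle whose sine equals -2.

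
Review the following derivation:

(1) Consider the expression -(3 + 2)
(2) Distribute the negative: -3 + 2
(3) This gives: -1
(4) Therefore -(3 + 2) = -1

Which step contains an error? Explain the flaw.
Step 2: Distribute the negative: -3 + 2

Step 2 incorrectly distributes the negative sign. The correct distribution is -(3 + 2) = -3 - 2 = -5. The negative must be applied to both terms, not just the first. The error treats -(3 + 2) as -3 + 2, which equals -1 instead of -5.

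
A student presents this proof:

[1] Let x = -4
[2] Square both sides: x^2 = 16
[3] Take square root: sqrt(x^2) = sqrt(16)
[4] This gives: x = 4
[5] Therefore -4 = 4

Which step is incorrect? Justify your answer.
Step 4: This gives: x = 4

Step 4 incorrectly states that sqrt(x^2) = x. The correct identity is sqrt(x^2) = |x|. Since x = -4 < 0, we have sqrt(x^2) = |-4| = 4, not x = -4.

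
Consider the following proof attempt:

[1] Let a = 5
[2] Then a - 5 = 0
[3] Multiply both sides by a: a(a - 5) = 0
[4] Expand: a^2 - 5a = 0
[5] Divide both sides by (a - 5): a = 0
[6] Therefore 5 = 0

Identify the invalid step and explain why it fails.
Step 5: Divide both sides by (a - 5): a = 0

Step 5 divides both sides by (a - 5). However, since a = 5, we have (a - 5) = 0. Division by zero is undefined, making this step invalid.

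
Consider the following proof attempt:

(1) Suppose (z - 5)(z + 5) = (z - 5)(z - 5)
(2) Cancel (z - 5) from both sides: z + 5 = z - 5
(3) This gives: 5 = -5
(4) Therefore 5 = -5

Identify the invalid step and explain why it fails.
Step 2: Cancel (z - 5) from both sides: z + 5 = z - 5

Step 2 cancels (z - 5) from both sides. This is only valid if (z - 5) ≠ 0, i.e., z ≠ 5. When z = 5, both sides equal zero regardless of the other factors. The correct approach requires considering z = 5 as a separate case.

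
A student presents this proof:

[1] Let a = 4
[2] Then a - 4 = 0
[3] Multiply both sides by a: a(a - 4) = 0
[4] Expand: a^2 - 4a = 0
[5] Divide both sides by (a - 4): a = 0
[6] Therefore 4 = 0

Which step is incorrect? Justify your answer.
Step 5: Divide both sides by (a - 4): a = 0

Step 5 divides both sides by (a - 4). However, since a = 4, we have (a - 4) = 0. Division by zero is undefined, making this step invalid.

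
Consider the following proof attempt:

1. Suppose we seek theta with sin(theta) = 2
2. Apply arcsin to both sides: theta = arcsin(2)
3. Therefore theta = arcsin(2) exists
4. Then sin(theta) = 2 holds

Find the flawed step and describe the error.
Step 2: Apply arcsin to both sides: theta = arcsin(2)

Step 2 applies arcsin to 2. However, arcsin(x) is only defined for x in [-1, 1] because sin(theta) can only produce values in that range. Since |2| > 1, arcsin(2) is undefined. There is no angle whose sine equals 2.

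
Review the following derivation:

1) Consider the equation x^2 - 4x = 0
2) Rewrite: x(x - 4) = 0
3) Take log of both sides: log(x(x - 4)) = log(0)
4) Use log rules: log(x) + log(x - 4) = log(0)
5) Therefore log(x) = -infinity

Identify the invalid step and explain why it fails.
Step 3: Take log of both sides: log(x(x - 4)) = log(0)

Step 3 takes the logarithm of both sides, resulting in log(0) on the right side. The logarithm is only defined for positive numbers; log(0) is undefined (approaches negative infinity). This operation is invalid.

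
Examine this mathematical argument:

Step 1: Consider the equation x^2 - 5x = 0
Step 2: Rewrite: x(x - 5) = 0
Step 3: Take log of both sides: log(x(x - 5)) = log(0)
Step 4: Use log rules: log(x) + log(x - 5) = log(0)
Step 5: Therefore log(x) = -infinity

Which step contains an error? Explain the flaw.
Step 3: Take log of both sides: log(x(x - 5)) = log(0)

Step 3 takes the logarithm of both sides, resulting in log(0) on the right side. The logarithm is only defined for positive numbers; log(0) is undefined (approaches negative infinity). This operation is invalid.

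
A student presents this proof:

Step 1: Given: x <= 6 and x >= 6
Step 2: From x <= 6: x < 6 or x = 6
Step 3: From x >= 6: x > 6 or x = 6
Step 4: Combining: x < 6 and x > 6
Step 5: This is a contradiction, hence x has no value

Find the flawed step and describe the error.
Step 4: Combining: x < 6 and x > 6

Step 4 incorrectly combines the conditions. From x <= 6 and x >= 6, the intersection is x = 6. The error treats the 'or' cases as 'and' requirements. The correct conclusion is that x = 6 is the unique solution, not that no solution exists.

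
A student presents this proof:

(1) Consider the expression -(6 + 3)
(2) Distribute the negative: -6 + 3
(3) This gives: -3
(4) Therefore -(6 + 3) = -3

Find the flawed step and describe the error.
Step 2: Distribute the negative: -6 + 3

Step 2 incorrectly distributes the negative sign. The correct distribution is -(6 + 3) = -6 - 3 = -9. The negative must be applied to both terms, not just the first. The error treats -(6 + 3) as -6 + 3, which equals -3 instead of -9.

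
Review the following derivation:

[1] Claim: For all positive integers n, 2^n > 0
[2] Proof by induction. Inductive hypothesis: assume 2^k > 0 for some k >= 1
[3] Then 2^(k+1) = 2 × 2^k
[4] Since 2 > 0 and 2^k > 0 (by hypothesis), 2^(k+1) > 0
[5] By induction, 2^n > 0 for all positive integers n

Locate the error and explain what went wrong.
Step 5: By induction, 2^n > 0 for all positive integers n

Step 5 concludes the proof by induction, but no base case was ever established. A valid induction proof requires: (1) a base case proving 2^1 > 0, and (2) an inductive step showing IF 2^k > 0 THEN 2^(k+1) > 0. Steps 2-4 correctly establish the inductive step, but without the base case the conclusion in step 5 does not follow.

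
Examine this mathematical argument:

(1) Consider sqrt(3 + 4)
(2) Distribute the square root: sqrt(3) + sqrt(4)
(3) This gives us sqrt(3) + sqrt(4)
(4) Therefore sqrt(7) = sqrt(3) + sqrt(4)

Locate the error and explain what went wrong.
Step 2: Distribute the square root: sqrt(3) + sqrt(4)

Step 2 incorrectly 'distributes' the square root over addition. The square root function does not distribute: sqrt(a + b) ≠ sqrt(a) + sqrt(b). In fact, sqrt(3 + 4) = sqrt(7) ≈ 2.6458, while sqrt(3) + sqrt(4) ≈ 3.7321.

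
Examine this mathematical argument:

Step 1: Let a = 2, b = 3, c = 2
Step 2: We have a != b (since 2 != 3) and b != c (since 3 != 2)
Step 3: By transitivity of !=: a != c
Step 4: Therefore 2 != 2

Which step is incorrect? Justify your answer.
Step 3: By transitivity of !=: a != c

Step 3 incorrectly applies transitivity to the '!=' relation. Transitivity states: if a R b and b R c, then a R c. However, '!=' is not transitive. Counterexample: 2 != 3 and 3 != 2, but 2 = 2 (both equal 2). Transitivity holds for relations like <, <=, =, but not for !=.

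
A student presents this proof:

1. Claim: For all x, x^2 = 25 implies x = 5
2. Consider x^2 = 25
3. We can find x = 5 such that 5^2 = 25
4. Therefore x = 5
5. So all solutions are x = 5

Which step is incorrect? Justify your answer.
Step 4: Therefore x = 5

Step 4 incorrectly concludes that x = 5 is the only solution. The proof shows that x = 5 is A solution (existence), but does not show it is the ONLY solution (uniqueness). In fact, x = -5 is also a solution since (-5)^2 = 25. Finding one solution doesn't prove there are no others.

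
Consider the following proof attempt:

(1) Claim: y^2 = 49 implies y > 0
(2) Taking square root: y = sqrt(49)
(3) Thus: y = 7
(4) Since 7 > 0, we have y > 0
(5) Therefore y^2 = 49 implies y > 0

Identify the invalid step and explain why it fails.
Step 2: Taking square root: y = sqrt(49)

Step 2 takes the square root and assumes the positive root only. The equation y^2 = 49 actually has two solutions: y = 7 and y = -7. The proof silently assumes y > 0 without justification, then uses this assumption to conclude y > 0, which is circular. The counterexample y = -7 shows the claim is false.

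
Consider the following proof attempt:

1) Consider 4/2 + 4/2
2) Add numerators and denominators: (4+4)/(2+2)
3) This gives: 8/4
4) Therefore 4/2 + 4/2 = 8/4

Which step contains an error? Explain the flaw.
Step 2: Add numerators and denominators: (4+4)/(2+2)

Step 2 incorrectly adds fractions by separately adding numerators and denominators. This is wrong. The correct method requires a common denominator: 4/2 + 4/2 = (4×2 + 4×2)/(2×2) = 16/4 = 4. The method used gives 8/4, which is different.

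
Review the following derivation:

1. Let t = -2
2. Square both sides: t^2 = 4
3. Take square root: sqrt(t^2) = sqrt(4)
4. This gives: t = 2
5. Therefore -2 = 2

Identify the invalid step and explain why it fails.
Step 4: This gives: t = 2

Step 4 incorrectly states that sqrt(t^2) = t. The correct identity is sqrt(t^2) = |t|. Since t = -2 < 0, we have sqrt(t^2) = |-2| = 2, not t = -2.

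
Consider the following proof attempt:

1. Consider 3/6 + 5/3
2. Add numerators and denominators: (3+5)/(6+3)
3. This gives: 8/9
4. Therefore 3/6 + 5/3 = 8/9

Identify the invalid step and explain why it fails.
Step 2: Add numerators and denominators: (3+5)/(6+3)

Step 2 incorrectly adds fractions by separately adding numerators and denominators. This is wrong. The correct method requires a common denominator: 3/6 + 5/3 = (3×3 + 5×6)/(6×3) = 39/18 = 13/6. The method used gives 8/9, which is different.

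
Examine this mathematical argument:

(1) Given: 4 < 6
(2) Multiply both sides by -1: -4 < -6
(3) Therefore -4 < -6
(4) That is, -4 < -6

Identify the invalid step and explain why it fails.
Step 2: Multiply both sides by -1: -4 < -6

Step 2 multiplies both sides by -1 but fails to reverse the inequality sign. When multiplying (or dividing) an inequality by a negative number, the direction must be reversed. Since 4 < 6, we should get -4 > -6, i.e., -4 > -6.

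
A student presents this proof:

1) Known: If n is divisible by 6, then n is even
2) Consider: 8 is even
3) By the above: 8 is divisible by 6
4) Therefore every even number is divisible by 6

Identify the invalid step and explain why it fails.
Step 3: By the above: 8 is divisible by 6

Step 3 commits the fallacy of affirming the consequent. The known fact 'divisible by 6 → even' does NOT imply 'even → divisible by 6'. That would be the converse, which is false. For example, 8 is even but 8 ÷ 6 = 1.33, which is not an integer.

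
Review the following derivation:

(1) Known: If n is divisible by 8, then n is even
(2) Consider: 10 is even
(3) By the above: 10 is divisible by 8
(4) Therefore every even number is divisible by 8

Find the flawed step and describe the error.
Step 3: By the above: 10 is divisible by 8

Step 3 commits the fallacy of affirming the consequent. The known fact 'divisible by 8 → even' does NOT imply 'even → divisible by 8'. That would be the converse, which is false. For example, 10 is even but 10 ÷ 8 = 1.25, which is not an integer.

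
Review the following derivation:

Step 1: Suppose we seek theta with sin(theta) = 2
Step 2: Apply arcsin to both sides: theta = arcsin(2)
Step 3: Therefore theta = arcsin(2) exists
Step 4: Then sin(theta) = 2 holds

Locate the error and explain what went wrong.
Step 2: Apply arcsin to both sides: theta = arcsin(2)

Step 2 applies arcsin to 2. However, arcsin(x) is only defined for x in [-1, 1] because sin(theta) can only produce values in that range. Since |2| > 1, arcsin(2) is undefined. There is no angle whose sine equals 2.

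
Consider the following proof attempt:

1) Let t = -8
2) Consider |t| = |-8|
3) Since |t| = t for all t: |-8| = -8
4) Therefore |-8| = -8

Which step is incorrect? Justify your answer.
Step 3: Since |t| = t for all t: |-8| = -8

Step 3 incorrectly states that |t| = t for all t. The correct definition is |t| = t when t >= 0, and |t| = -t when t < 0. Since -8 < 0, we have |-8| = -(-8) = 8, not -8.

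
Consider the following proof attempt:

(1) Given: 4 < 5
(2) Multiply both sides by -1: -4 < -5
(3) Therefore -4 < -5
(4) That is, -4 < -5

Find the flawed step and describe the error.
Step 2: Multiply both sides by -1: -4 < -5

Step 2 multiplies both sides by -1 but fails to reverse the inequality sign. When multiplying (or dividing) an inequality by a negative number, the direction must be reversed. Since 4 < 5, we should get -4 > -5, i.e., -4 > -5.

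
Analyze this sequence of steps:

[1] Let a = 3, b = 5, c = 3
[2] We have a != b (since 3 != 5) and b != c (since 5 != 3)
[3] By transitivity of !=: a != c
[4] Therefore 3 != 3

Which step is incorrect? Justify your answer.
Step 3: By transitivity of !=: a != c

Step 3 incorrectly applies transitivity to the '!=' relation. Transitivity states: if a R b and b R c, then a R c. However, '!=' is not transitive. Counterexample: 3 != 5 and 5 != 3, but 3 = 3 (both equal 3). Transitivity holds for relations like <, <=, =, but not for !=.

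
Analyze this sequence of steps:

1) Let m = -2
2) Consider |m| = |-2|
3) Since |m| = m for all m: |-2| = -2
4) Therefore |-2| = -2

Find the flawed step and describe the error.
Step 3: Since |m| = m for all m: |-2| = -2

Step 3 incorrectly states that |m| = m for all m. The correct definition is |m| = m when m >= 0, and |m| = -m when m < 0. Since -2 < 0, we have |-2| = -(-2) = 2, not -2.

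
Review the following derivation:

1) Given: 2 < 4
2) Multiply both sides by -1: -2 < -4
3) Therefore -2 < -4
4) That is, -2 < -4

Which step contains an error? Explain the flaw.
Step 2: Multiply both sides by -1: -2 < -4

Step 2 multiplies both sides by -1 but fails to reverse the inequality sign. When multiplying (or dividing) an inequality by a negative number, the direction must be reversed. Since 2 < 4, we should get -2 > -4, i.e., -2 > -4.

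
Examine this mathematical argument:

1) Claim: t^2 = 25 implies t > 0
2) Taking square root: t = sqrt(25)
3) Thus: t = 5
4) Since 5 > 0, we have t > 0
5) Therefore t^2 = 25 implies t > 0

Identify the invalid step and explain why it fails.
Step 2: Taking square root: t = sqrt(25)

Step 2 takes the square root and assumes the positive root only. The equation t^2 = 25 actually has two solutions: t = 5 and t = -5. The proof silently assumes t > 0 without justification, then uses this assumption to conclude t > 0, which is circular. The counterexample t = -5 shows the claim is false.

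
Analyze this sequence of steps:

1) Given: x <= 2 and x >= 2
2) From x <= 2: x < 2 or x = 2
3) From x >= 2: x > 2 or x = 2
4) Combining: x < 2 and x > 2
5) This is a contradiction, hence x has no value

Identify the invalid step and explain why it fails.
Step 4: Combining: x < 2 and x > 2

Step 4 incorrectly combines the conditions. From x <= 2 and x >= 2, the intersection is x = 2. The error treats the 'or' cases as 'and' requirements. The correct conclusion is that x = 2 is the unique solution, not that no solution exists.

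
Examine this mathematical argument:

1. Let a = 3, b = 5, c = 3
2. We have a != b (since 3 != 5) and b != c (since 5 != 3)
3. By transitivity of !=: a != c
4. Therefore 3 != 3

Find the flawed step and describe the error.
Step 3: By transitivity of !=: a != c

Step 3 incorrectly applies transitivity to the '!=' relation. Transitivity states: if a R b and b R c, then a R c. However, '!=' is not transitive. Counterexample: 3 != 5 and 5 != 3, but 3 = 3 (both equal 3). Transitivity holds for relations like <, <=, =, but not for !=.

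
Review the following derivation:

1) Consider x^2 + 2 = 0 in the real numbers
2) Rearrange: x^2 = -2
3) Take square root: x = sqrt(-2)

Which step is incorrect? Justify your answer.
Step 3: Take square root: x = sqrt(-2)

Step 3 takes the square root of -2, which is negative. In the real number system, the square root of a negative number is undefined. The equation x^2 + 2 = 0 has no real solutions. Square roots of negative numbers only exist in the complex numbers.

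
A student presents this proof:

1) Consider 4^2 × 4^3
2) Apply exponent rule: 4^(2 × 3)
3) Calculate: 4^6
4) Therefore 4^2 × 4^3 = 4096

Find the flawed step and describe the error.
Step 2: Apply exponent rule: 4^(2 × 3)

Step 2 incorrectly states that a^b × a^c = a^(b×c). The correct rule is a^b × a^c = a^(b+c). The actual value is 4^2 × 4^3 = 4^5 = 1024, not 4^6 = 4096.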